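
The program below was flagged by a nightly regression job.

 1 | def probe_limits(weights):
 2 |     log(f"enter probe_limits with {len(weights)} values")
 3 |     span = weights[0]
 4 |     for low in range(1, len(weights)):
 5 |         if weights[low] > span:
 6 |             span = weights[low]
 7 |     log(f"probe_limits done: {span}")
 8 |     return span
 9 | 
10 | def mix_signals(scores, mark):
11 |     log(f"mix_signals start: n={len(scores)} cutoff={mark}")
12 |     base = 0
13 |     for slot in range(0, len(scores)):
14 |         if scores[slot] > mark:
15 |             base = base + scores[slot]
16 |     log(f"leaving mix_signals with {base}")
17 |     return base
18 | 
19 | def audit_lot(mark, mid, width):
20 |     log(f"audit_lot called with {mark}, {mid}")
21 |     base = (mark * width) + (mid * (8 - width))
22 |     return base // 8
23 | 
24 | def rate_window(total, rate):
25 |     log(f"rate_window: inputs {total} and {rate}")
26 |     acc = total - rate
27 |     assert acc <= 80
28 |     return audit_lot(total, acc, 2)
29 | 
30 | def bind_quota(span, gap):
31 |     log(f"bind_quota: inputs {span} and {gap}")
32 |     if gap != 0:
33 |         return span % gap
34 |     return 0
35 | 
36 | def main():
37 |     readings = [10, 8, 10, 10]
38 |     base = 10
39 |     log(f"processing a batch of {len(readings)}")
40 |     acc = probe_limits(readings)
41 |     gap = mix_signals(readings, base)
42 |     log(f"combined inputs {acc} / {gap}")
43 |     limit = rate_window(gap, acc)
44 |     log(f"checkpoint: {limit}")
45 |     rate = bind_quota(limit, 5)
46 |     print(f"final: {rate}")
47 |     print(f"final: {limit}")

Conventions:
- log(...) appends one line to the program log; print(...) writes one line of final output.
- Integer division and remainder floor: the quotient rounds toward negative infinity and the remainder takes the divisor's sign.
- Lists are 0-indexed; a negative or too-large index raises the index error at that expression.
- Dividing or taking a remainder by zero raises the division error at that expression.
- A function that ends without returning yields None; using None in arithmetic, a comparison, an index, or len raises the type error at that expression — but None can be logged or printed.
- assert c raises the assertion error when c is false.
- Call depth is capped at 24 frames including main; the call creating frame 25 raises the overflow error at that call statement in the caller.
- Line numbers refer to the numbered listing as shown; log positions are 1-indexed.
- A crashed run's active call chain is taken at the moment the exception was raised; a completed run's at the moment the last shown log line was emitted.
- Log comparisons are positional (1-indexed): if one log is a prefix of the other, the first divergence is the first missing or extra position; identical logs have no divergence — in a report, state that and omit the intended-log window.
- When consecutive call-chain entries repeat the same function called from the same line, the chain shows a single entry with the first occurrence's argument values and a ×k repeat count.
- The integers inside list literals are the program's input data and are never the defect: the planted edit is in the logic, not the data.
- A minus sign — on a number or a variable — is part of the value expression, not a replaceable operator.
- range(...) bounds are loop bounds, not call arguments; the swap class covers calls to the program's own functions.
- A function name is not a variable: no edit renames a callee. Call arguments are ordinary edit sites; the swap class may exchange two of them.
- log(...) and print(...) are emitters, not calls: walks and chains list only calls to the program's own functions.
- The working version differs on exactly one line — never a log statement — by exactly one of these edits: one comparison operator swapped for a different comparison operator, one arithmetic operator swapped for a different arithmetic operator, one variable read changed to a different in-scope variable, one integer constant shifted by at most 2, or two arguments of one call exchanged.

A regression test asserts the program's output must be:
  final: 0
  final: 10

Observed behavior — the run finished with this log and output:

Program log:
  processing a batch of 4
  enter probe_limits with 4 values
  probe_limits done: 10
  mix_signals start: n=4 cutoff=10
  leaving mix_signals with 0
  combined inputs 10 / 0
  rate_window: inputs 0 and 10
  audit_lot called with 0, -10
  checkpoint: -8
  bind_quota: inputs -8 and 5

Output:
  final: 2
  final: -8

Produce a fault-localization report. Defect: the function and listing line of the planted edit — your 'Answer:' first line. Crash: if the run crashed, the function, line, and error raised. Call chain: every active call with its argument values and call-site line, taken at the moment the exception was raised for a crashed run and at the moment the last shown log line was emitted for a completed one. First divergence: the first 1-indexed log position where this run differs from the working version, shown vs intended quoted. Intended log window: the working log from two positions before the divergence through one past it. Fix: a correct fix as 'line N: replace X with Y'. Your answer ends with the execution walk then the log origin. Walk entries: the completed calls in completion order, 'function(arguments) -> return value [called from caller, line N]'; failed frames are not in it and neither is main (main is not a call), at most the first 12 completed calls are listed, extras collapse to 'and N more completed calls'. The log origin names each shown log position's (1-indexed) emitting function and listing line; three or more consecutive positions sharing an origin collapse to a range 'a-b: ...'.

Answer: the defect is in main at line 43.
Key fact: At log position 7 the runs split — shown 'rate_window: inputs 0 and 10', but the working version logs 'rate_window: inputs 10 and 0'.
Call chain: main -> bind_quota(-8, 5) (called at line 45).
First divergence: position 7 — shown 'rate_window: inputs 0 and 10', intended 'rate_window: inputs 10 and 0'.
Intended log window:
  5: leaving mix_signals with 0
  6: combined inputs 10 / 0
  7: rate_window: inputs 10 and 0
  8: audit_lot called with 10, 10
Execution walk:
  probe_limits([10, 8, 10, 10]) -> 10  [called from main, line 40]
  mix_signals([10, 8, 10, 10], 10) -> 0  [called from main, line 41]
  audit_lot(0, -10, 2) -> -8  [called from rate_window, line 28]
  rate_window(0, 10) -> -8  [called from main, line 43]
  bind_quota(-8, 5) -> 2  [called from main, line 45]
Log line origins:
  1: from main, line 39
  2: from probe_limits, line 2
  3: from probe_limits, line 7
  4: from mix_signals, line 11
  5: from mix_signals, line 16
  6: from main, line 42
  7: from rate_window, line 25
  8: from audit_lot, line 20
  9: from main, line 44
  10: from bind_quota, line 31
A correct fix: line 43: replace `rate_window(gap, acc)` with `rate_window(acc, gap)`.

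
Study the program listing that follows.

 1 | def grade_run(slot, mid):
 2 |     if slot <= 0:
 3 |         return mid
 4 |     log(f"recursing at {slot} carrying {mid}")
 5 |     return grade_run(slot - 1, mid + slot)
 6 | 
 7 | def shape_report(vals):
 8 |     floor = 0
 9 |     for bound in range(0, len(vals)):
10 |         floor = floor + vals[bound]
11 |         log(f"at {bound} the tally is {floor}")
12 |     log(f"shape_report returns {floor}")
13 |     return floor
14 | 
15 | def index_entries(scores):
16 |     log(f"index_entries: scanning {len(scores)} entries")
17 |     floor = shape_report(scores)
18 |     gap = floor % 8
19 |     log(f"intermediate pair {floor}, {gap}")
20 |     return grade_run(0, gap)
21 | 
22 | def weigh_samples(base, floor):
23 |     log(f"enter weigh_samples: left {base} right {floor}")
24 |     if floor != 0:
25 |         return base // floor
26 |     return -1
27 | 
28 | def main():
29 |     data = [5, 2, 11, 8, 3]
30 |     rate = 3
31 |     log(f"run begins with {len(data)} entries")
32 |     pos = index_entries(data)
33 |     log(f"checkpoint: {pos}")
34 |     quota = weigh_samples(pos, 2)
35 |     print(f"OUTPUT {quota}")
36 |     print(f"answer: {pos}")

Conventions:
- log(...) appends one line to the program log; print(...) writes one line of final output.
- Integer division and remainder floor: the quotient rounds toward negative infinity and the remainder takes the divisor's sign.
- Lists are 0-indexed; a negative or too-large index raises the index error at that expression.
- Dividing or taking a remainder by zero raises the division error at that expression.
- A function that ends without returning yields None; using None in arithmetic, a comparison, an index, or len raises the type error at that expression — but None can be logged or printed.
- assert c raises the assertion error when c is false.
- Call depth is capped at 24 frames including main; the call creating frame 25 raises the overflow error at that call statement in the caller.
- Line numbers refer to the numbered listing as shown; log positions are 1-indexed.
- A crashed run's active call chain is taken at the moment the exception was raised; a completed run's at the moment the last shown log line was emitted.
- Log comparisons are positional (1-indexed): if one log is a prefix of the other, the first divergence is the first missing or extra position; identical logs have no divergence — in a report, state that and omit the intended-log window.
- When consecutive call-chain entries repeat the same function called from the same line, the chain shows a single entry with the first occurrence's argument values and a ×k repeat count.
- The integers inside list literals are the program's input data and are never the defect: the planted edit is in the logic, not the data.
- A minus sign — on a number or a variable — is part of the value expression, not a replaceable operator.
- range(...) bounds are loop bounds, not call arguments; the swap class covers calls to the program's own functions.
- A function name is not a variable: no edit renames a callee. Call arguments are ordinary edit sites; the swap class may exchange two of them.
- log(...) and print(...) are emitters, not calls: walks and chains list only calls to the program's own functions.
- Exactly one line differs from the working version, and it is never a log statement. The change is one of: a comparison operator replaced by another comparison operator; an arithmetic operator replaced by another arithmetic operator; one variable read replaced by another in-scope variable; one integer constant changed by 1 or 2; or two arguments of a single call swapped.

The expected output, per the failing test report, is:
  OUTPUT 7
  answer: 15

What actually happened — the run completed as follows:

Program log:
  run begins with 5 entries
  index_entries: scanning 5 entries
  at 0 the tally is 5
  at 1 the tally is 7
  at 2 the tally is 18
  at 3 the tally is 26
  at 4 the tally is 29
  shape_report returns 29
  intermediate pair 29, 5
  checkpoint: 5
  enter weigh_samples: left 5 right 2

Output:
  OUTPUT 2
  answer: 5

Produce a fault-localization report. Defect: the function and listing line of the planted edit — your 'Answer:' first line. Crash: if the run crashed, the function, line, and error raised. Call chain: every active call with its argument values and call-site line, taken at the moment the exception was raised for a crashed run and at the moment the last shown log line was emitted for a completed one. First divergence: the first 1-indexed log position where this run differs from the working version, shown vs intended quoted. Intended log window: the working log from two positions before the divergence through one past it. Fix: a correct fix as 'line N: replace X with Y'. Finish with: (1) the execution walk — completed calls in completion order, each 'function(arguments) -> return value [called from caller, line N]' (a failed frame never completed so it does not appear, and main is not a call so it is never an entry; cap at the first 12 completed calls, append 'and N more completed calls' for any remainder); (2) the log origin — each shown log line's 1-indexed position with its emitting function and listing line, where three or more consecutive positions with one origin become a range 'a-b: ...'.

Answer: the defect is in index_entries at line 20.
Core observation: At log position 10 the runs split — shown 'checkpoint: 5', but the working version logs 'recursing at 5 carrying 0'.
Call chain: main -> weigh_samples(5, 2) (called at line 34).
First divergence: position 10 — shown 'checkpoint: 5', intended 'recursing at 5 carrying 0'.
Intended log window:
  8: shape_report returns 29
  9: intermediate pair 29, 5
  10: recursing at 5 carrying 0
  11: recursing at 4 carrying 5
Execution walk:
  shape_report([5, 2, 11, 8, 3]) -> 29  [called from index_entries, line 17]
  grade_run(0, 5) -> 5  [called from index_entries, line 20]
  index_entries([5, 2, 11, 8, 3]) -> 5  [called from main, line 32]
  weigh_samples(5, 2) -> 2  [called from main, line 34]
Log origins:
  1: emitted by main (line 31)
  2: emitted by index_entries (line 16)
  3-7: emitted by shape_report (line 11)
  8: emitted by shape_report (line 12)
  9: emitted by index_entries (line 19)
  10: emitted by main (line 33)
  11: emitted by weigh_samples (line 23)
A correct fix: line 20: replace `grade_run(0, gap)` with `grade_run(gap, 0)`.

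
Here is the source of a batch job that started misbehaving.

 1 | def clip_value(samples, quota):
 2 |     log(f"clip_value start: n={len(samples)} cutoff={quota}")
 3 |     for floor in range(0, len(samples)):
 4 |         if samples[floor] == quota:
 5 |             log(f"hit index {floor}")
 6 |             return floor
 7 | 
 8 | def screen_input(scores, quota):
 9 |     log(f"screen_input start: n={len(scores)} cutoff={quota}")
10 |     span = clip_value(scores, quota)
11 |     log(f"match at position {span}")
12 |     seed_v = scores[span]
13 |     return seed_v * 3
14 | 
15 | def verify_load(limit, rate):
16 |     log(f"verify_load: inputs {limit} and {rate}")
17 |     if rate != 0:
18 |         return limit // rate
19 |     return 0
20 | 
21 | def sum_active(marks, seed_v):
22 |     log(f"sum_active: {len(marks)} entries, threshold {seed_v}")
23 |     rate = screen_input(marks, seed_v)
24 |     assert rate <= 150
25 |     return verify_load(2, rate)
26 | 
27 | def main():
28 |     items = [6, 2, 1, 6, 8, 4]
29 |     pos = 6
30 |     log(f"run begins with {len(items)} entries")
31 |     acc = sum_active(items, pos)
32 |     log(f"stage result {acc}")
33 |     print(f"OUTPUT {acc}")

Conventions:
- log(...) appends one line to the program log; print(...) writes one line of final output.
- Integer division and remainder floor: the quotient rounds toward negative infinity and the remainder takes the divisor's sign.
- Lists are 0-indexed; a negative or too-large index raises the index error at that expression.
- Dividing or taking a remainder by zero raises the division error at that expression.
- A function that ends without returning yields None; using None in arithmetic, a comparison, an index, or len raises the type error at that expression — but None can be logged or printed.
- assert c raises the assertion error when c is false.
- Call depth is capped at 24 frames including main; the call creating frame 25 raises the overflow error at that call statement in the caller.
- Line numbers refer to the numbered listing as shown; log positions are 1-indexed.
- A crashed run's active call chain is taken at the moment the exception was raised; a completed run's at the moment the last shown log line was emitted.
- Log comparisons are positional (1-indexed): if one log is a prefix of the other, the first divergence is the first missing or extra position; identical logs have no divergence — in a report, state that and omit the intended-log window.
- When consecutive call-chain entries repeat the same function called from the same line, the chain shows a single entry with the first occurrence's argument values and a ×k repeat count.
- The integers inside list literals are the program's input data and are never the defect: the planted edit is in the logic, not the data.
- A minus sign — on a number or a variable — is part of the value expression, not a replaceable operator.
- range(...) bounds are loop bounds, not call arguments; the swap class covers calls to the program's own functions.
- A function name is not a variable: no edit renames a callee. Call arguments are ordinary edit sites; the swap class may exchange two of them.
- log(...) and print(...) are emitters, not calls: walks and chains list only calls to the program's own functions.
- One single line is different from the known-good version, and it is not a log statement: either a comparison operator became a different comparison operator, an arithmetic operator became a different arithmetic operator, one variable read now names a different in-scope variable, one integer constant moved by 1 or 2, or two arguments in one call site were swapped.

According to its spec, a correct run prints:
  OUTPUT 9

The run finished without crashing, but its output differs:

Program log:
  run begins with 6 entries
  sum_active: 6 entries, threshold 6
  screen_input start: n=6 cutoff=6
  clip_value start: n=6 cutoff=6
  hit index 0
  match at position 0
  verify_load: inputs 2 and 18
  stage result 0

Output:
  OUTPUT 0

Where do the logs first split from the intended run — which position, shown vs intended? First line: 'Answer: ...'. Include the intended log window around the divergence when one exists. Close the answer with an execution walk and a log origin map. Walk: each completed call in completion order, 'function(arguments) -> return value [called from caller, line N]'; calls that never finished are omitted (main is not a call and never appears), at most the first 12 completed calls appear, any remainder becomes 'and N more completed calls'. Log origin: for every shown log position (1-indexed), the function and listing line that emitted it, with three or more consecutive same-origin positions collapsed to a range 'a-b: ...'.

Answer: position 7 — shown 'verify_load: inputs 2 and 18', intended 'verify_load: inputs 18 and 2'.
Intended log window:
  5: hit index 0
  6: match at position 0
  7: verify_load: inputs 18 and 2
  8: stage result 9
Execution walk:
  clip_value([6, 2, 1, 6, 8, 4], 6) -> 0  [called from screen_input, line 10]
  screen_input([6, 2, 1, 6, 8, 4], 6) -> 18  [called from sum_active, line 23]
  verify_load(2, 18) -> 0  [called from sum_active, line 25]
  sum_active([6, 2, 1, 6, 8, 4], 6) -> 0  [called from main, line 31]
Log origin:
  1 — main, line 30
  2 — sum_active, line 22
  3 — screen_input, line 9
  4 — clip_value, line 2
  5 — clip_value, line 5
  6 — screen_input, line 11
  7 — verify_load, line 16
  8 — main, line 32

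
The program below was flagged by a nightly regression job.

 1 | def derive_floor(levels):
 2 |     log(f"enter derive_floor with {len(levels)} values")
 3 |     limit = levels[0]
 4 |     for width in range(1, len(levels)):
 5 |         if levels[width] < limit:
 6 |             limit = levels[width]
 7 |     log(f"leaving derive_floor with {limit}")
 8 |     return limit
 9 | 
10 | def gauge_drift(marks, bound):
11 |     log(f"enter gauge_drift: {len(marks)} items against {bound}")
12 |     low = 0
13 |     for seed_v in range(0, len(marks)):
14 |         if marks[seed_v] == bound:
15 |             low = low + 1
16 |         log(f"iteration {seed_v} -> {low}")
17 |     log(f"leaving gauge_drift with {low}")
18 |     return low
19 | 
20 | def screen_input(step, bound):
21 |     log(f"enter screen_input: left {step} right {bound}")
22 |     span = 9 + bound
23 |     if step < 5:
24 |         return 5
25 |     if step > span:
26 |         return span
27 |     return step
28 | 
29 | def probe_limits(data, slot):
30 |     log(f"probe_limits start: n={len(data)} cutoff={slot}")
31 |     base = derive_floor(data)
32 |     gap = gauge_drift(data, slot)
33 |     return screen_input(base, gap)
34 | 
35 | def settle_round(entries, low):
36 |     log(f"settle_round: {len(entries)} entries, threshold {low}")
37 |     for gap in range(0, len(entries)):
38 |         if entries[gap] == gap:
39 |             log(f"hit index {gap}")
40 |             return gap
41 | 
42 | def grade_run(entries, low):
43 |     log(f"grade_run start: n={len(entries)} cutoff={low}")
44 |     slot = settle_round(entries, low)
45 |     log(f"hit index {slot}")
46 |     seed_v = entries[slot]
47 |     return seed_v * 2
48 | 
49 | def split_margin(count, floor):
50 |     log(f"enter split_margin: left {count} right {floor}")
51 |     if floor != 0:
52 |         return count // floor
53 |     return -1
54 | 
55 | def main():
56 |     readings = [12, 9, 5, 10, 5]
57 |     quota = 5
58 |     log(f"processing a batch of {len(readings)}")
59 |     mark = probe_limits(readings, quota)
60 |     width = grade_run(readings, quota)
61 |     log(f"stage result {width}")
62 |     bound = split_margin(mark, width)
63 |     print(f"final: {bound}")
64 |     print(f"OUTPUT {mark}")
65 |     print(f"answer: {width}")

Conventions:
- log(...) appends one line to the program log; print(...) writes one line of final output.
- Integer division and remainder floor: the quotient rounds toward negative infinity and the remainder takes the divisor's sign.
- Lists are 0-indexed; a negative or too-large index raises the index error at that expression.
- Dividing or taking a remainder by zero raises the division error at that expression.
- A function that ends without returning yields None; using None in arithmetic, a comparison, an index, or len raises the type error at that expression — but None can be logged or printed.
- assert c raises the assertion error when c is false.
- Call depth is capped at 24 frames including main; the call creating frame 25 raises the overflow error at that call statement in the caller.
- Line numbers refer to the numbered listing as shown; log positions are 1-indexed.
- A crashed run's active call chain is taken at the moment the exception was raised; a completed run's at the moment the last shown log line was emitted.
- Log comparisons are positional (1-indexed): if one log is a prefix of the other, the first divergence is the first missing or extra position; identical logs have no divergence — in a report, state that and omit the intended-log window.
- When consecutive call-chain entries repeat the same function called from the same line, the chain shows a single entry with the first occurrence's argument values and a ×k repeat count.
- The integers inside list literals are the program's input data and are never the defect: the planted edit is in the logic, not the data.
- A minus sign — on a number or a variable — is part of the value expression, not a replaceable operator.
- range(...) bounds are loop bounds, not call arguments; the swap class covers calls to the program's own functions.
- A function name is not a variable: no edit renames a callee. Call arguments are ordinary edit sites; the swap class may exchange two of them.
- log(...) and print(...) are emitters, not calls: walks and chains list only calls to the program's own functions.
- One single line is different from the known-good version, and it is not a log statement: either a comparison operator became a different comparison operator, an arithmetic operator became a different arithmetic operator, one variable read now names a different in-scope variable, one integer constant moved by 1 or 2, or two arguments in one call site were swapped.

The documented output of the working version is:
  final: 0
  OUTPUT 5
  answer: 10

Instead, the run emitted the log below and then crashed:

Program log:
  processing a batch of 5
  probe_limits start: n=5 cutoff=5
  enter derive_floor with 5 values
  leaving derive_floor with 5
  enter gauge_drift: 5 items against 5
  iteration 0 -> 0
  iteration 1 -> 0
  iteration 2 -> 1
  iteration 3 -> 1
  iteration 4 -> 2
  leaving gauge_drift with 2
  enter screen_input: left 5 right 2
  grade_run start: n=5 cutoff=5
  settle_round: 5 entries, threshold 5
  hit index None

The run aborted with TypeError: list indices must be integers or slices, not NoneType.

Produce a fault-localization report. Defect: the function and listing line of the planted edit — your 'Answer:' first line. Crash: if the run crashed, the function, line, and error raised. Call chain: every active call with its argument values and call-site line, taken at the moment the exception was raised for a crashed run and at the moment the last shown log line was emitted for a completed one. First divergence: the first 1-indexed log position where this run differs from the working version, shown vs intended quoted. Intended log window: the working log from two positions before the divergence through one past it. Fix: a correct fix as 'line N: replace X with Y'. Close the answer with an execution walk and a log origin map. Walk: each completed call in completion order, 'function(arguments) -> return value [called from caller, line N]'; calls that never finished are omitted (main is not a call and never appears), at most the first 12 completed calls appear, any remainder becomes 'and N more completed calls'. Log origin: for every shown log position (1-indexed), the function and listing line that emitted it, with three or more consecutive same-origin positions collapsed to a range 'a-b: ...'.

Answer: the defect is in settle_round at line 38.
Key observation: The earliest visible damage is log position 15 — 'hit index None' rather than the intended 'hit index 2'.
Crash: grade_run, line 46, TypeError.
Call chain: main -> grade_run([12, 9, 5, 10, 5], 5) (called at line 60).
First divergence: position 15; shown 'hit index None' vs intended 'hit index 2'.
Intended log window:
  13: grade_run start: n=5 cutoff=5
  14: settle_round: 5 entries, threshold 5
  15: hit index 2
  16: hit index 2
Execution walk:
  derive_floor([12, 9, 5, 10, 5]) -> 5  [called from probe_limits, line 31]
  gauge_drift([12, 9, 5, 10, 5], 5) -> 2  [called from probe_limits, line 32]
  screen_input(5, 2) -> 5  [called from probe_limits, line 33]
  probe_limits([12, 9, 5, 10, 5], 5) -> 5  [called from main, line 59]
  settle_round([12, 9, 5, 10, 5], 5) -> None  [called from grade_run, line 44]
Log line origins:
  1: logged in main at line 58
  2: logged in probe_limits at line 30
  3: logged in derive_floor at line 2
  4: logged in derive_floor at line 7
  5: logged in gauge_drift at line 11
  6-10: logged in gauge_drift at line 16
  11: logged in gauge_drift at line 17
  12: logged in screen_input at line 21
  13: logged in grade_run at line 43
  14: logged in settle_round at line 36
  15: logged in grade_run at line 45
A correct fix: line 38: replace `entries[gap] == gap` with `entries[gap] == low`.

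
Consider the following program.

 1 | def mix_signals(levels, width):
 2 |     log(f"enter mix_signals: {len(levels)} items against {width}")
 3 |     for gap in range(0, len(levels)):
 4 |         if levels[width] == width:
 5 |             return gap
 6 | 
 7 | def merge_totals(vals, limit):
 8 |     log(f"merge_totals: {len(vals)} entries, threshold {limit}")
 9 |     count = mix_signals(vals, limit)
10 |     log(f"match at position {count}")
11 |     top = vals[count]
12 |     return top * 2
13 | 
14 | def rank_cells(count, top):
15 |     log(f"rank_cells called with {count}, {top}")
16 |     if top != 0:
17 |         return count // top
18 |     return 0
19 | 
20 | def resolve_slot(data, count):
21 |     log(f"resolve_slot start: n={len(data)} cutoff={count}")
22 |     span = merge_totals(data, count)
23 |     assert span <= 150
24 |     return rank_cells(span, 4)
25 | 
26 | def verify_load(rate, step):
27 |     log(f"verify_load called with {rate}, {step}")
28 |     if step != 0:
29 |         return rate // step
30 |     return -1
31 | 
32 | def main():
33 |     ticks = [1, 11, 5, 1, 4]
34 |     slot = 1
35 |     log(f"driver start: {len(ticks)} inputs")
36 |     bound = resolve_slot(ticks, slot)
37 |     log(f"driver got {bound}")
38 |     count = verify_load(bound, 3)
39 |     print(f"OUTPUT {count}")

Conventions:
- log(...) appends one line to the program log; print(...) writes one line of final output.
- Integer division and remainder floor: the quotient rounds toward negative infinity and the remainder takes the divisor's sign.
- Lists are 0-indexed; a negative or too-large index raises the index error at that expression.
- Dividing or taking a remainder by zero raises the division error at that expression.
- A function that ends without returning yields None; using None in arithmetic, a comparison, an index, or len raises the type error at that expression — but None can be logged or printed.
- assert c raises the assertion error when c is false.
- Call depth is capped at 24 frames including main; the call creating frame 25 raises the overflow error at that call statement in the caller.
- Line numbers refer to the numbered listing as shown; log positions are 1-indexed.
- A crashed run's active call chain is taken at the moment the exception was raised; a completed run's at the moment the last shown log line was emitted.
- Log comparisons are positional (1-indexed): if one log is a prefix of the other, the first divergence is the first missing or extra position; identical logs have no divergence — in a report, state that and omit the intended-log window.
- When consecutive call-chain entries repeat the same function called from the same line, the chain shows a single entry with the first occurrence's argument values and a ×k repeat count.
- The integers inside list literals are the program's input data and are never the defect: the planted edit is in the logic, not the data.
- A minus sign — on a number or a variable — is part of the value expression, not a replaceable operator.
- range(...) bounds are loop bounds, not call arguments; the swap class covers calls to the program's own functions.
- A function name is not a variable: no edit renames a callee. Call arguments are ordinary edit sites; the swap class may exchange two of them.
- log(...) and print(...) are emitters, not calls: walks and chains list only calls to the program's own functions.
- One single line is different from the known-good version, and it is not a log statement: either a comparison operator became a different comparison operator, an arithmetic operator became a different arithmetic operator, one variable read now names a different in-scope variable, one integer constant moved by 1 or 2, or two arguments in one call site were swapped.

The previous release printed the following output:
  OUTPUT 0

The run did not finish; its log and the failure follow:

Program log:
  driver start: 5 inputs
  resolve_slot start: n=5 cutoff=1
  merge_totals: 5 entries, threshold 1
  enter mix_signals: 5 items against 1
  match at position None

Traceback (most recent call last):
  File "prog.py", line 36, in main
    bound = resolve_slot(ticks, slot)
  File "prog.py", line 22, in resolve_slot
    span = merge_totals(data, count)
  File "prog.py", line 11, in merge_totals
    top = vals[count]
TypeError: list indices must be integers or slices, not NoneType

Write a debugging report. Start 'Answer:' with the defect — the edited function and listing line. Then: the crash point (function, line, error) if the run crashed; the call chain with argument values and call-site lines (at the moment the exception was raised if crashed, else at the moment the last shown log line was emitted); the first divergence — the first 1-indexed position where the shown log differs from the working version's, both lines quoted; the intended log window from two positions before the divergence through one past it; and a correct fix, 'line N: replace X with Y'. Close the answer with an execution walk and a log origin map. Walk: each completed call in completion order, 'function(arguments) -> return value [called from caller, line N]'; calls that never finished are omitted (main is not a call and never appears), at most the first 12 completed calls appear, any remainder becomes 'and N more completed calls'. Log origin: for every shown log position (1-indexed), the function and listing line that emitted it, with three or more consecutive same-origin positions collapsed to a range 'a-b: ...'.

Answer: the defect is in mix_signals at line 4.
The tell: The log first diverges at position 5: the faulty run prints 'match at position None' where the working version prints 'match at position 0'.
Crash: merge_totals, line 11, TypeError.
Call chain: main -> resolve_slot([1, 11, 5, 1, 4], 1) (called at line 36) -> merge_totals([1, 11, 5, 1, 4], 1) (called at line 22).
First divergence: position 5 — shown 'match at position None', intended 'match at position 0'.
Intended log window:
  3: merge_totals: 5 entries, threshold 1
  4: enter mix_signals: 5 items against 1
  5: match at position 0
  6: rank_cells called with 2, 4
Execution walk:
  mix_signals([1, 11, 5, 1, 4], 1) -> None  [called from merge_totals, line 9]
Log origins:
  1 — main, line 35
  2 — resolve_slot, line 21
  3 — merge_totals, line 8
  4 — mix_signals, line 2
  5 — merge_totals, line 10
A correct fix: line 4: replace `levels[width]` with `levels[gap]`.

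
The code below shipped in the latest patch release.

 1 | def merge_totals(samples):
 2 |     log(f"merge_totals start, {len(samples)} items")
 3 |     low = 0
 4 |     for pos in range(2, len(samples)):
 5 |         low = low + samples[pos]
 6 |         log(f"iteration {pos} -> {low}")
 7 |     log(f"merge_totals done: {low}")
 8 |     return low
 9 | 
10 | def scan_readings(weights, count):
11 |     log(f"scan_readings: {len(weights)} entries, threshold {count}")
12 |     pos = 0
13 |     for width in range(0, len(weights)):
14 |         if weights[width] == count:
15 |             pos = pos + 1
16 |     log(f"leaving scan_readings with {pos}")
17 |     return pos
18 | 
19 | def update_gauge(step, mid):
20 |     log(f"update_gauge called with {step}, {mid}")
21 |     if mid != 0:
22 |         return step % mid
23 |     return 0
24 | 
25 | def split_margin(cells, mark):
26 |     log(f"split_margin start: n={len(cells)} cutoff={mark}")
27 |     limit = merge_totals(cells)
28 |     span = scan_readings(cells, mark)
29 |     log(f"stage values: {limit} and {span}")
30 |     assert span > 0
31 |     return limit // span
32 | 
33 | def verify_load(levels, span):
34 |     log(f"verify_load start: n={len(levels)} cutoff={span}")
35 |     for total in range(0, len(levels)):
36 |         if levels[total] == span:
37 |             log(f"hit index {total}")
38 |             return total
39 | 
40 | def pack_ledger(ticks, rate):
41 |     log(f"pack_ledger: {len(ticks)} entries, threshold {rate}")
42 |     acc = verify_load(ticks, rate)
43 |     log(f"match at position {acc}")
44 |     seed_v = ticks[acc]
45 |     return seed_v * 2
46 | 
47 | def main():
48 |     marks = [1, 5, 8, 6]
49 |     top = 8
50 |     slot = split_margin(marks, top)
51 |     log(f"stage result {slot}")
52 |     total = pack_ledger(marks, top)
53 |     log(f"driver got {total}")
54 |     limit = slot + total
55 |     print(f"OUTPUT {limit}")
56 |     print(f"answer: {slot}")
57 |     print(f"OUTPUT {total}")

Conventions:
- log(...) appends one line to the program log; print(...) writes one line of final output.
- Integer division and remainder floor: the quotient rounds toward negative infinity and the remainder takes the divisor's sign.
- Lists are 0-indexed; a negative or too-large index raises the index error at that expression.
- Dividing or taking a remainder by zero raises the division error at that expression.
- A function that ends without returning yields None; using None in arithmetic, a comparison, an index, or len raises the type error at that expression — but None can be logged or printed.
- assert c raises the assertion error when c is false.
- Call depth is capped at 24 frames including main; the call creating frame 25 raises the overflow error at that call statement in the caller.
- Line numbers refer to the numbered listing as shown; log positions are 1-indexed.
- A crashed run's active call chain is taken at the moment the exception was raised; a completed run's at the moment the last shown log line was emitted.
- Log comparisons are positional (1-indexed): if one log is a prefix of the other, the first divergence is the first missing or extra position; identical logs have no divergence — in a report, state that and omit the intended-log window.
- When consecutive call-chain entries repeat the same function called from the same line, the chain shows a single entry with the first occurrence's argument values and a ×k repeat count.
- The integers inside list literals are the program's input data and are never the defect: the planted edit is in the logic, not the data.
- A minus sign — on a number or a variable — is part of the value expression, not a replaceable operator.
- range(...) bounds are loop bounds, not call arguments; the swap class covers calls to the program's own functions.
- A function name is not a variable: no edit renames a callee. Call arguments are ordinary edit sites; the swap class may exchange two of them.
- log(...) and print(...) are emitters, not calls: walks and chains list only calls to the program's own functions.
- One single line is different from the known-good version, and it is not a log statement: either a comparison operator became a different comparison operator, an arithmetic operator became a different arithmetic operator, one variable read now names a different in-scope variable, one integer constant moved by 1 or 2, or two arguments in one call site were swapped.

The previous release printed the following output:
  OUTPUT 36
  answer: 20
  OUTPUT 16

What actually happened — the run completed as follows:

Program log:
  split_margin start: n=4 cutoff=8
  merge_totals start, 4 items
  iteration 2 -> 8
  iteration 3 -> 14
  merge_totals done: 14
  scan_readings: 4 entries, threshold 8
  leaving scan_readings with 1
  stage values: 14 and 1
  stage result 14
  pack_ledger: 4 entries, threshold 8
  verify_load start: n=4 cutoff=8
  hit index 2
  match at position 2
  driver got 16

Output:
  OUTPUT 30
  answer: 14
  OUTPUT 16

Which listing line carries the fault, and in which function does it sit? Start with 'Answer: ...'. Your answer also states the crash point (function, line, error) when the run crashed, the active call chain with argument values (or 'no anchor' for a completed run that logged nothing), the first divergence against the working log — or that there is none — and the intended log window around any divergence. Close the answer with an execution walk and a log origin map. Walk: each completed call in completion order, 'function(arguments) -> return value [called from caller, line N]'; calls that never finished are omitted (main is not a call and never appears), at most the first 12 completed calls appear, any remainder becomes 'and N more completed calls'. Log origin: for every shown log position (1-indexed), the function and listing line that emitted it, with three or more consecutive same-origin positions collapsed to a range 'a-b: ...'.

Answer: the defect is in merge_totals at line 4.
The tell: At log position 3 the runs split — shown 'iteration 2 -> 8', but the working version logs 'iteration 0 -> 1'.
Call chain: main.
First divergence: position 3; shown 'iteration 2 -> 8' vs intended 'iteration 0 -> 1'.
Intended log window:
  1: split_margin start: n=4 cutoff=8
  2: merge_totals start, 4 items
  3: iteration 0 -> 1
  4: iteration 1 -> 6
Execution walk:
  merge_totals([1, 5, 8, 6]) -> 14  [called from split_margin, line 27]
  scan_readings([1, 5, 8, 6], 8) -> 1  [called from split_margin, line 28]
  split_margin([1, 5, 8, 6], 8) -> 14  [called from main, line 50]
  verify_load([1, 5, 8, 6], 8) -> 2  [called from pack_ledger, line 42]
  pack_ledger([1, 5, 8, 6], 8) -> 16  [called from main, line 52]
Origin of each log line:
  1: emitted by split_margin (line 26)
  2: emitted by merge_totals (line 2)
  3: emitted by merge_totals (line 6)
  4: emitted by merge_totals (line 6)
  5: emitted by merge_totals (line 7)
  6: emitted by scan_readings (line 11)
  7: emitted by scan_readings (line 16)
  8: emitted by split_margin (line 29)
  9: emitted by main (line 51)
  10: emitted by pack_ledger (line 41)
  11: emitted by verify_load (line 34)
  12: emitted by verify_load (line 37)
  13: emitted by pack_ledger (line 43)
  14: emitted by main (line 53)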